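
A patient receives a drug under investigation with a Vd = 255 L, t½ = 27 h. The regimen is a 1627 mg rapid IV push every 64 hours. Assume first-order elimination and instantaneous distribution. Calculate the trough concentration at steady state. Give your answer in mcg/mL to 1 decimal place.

τ/t½ = 64/27 ≈ 2.3704, so fraction remaining f = (1/2)^(64/27) ≈ 0.1934.
Accumulation ratio R = 1/(1 − f) ≈ 1/0.8066 ≈ 1.2398.
Single-dose peak C₀ = D/Vd = 1627/255 ≈ 6.380 mcg/mL.
Cmax,ss = C₀/(1 − f) ≈ 6.380/0.8066 ≈ 7.910 mcg/mL.
Steady-state trough Cmin,ss = Cmax,ss·f ≈ 7.910 × 0.1934 ≈ 1.530 mcg/mL.

1.5 mcg/mL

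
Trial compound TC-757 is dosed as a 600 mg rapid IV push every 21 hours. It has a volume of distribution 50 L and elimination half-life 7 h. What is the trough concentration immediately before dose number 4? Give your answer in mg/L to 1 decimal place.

1.7 mg/L

f = (1/2)^(τ/t½) = (1/2)^(21/7) ≈ 0.1250.
C₀ = D/Vd = 600/50 ≈ 12.000 mg/L.
Before the 4th dose, 3 doses have been given. Superposition: Cmin = C₀·(f + f² + … + f^3).
≈ 12.000 × (0.1250 + 0.0156 + 0.0020) ≈ 12.000 × 0.1426 ≈ 1.711 mg/L.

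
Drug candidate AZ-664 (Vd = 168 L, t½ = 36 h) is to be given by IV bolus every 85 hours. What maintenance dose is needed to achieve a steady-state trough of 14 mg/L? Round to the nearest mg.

9732 mg

τ/t½ = 85/36 ≈ 2.3611, so f = (1/2)^(85/36) ≈ 0.194641.
Cmin,ss = (D/Vd)·f/(1−f), so D = Cmin,ss·Vd·(1−f)/f.
D = 14 × 168 × (1−f)/f ≈ 14 × 168 × 4.13766 ≈ 9731.78 mg.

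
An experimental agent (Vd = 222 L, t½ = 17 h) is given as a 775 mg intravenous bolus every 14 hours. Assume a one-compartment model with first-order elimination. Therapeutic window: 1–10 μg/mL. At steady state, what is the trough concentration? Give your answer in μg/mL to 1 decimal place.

4.5 μg/mL

τ/t½ = 14/17 ≈ 0.82353, so fraction remaining f = (1/2)^(14/17) ≈ 0.5651.
At steady state, accumulation factor R = 1/(1 − e^(−kτ)) ≈ 2.2994.
Each bolus raises the concentration by D/Vd = 775/222 ≈ 3.491 μg/mL.
Cmax,ss = C₀/(1 − f) ≈ 3.491/0.4349 ≈ 8.027 μg/mL.
Steady-state trough Cmin,ss = Cmax,ss·f ≈ 8.027 × 0.5651 ≈ 4.536 μg/mL.
Trough 4.5 μg/mL vs MEC 1 μg/mL: adequate.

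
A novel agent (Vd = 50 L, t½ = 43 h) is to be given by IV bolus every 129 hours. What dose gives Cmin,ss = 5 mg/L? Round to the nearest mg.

τ/t½ = 129/43 ≈ 3, so f = (1/2)^(129/43) ≈ 0.125000.
Cmin,ss = (D/Vd)·f/(1−f), so D = Cmin,ss·Vd·(1−f)/f.
D = 5 × 50 × (1−f)/f ≈ 5 × 50 × 7.00000 ≈ 1750.00 mg.

1750 mg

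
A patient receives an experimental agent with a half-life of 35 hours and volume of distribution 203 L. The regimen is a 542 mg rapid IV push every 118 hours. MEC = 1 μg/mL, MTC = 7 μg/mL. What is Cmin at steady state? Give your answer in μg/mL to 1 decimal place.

0.3 μg/mL

τ/t½ = 118/35 ≈ 3.3714, so fraction remaining f = (1/2)^(118/35) ≈ 0.0966.
At steady state, accumulation factor R = 1/(1 − e^(−kτ)) ≈ 1.1069.
Single-dose peak C₀ = D/Vd = 542/203 ≈ 2.670 μg/mL.
Cmax,ss = C₀/(1 − f) ≈ 2.670/0.9034 ≈ 2.956 μg/mL.
One interval later, Cmin,ss = Cmax,ss·e^(−kτ) ≈ 2.956 × 0.0966 ≈ 0.286 μg/mL.
Trough 0.3 μg/mL vs MEC 1 μg/mL: subtherapeutic.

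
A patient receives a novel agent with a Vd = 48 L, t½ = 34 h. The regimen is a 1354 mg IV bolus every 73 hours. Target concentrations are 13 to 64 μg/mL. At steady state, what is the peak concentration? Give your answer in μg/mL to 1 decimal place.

36.4 μg/mL

Over one 73-h interval, 73/34 ≈ 2.1471 half-lives elapse, leaving f ≈ 0.2258 of each dose.
Accumulation ratio R = 1/(1 − f) ≈ 1/0.7742 ≈ 1.2917.
Single-dose peak C₀ = D/Vd = 1354/48 ≈ 28.208 μg/mL.
Steady-state peak Cmax,ss = C₀·R ≈ 28.208 × 1.2917 ≈ 36.436 μg/mL.
Peak 36.4 μg/mL vs MTC 64 μg/mL: below toxic threshold.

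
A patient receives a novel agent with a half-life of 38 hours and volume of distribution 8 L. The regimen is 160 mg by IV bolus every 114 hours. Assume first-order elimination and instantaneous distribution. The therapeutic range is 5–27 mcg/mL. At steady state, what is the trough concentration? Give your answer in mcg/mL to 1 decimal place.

2.9 mcg/mL

The dosing interval is 3 half-lives, so f = 2^(−3) = 0.125.
Accumulation ratio R = 1/(1 − f) = 1/0.875 = 8/7.
Single-dose peak C₀ = D/Vd = 160/8 = 20 mcg/mL.
Steady-state peak Cmax,ss = C₀·R = 20 × 8/7 ≈ 22.857 mcg/mL.
Steady-state trough Cmin,ss = Cmax,ss·f ≈ 22.857 × 0.125 ≈ 2.857 mcg/mL.
Trough 2.9 mcg/mL vs MEC 5 mcg/mL: subtherapeutic.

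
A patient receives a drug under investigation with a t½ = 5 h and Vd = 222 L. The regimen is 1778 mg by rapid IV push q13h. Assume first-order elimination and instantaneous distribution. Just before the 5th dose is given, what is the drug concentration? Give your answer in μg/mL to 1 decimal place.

1.6 μg/mL

f = (1/2)^(τ/t½) = (1/2)^(13/5) ≈ 0.1649.
C₀ = D/Vd = 1778/222 ≈ 8.009 μg/mL.
Before the 5th dose, 4 doses have been given. Superposition: Cmin = C₀·(f + f² + … + f^4).
≈ 8.009 × (0.1649 + 0.0272 + 0.0045 + 0.0007) ≈ 8.009 × 0.1973 ≈ 1.580 μg/mL.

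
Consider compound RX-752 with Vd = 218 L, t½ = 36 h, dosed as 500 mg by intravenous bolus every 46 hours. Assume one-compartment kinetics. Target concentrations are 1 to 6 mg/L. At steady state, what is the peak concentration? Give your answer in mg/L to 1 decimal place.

τ/t½ = 46/36 ≈ 1.2778, so fraction remaining f = (1/2)^(46/36) ≈ 0.4124.
Accumulation ratio R = 1/(1 − f) ≈ 1/0.5876 ≈ 1.7018.
Each bolus raises the concentration by D/Vd = 500/218 ≈ 2.294 mg/L.
Steady-state peak Cmax,ss = C₀·R ≈ 2.294 × 1.7018 ≈ 3.904 mg/L.
Peak 3.9 mg/L vs MTC 6 mg/L: below toxic threshold.

3.9 mg/L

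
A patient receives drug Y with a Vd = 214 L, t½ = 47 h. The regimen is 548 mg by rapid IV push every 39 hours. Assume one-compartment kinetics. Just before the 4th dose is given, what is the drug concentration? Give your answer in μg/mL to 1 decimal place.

f = (1/2)^(τ/t½) = (1/2)^(39/47) ≈ 0.5626.
C₀ = D/Vd = 548/214 ≈ 2.561 μg/mL.
Before the 4th dose, 3 doses have been given. Superposition: Cmin = C₀·(f + f² + … + f^3).
≈ 2.561 × (0.5626 + 0.3165 + 0.1781) ≈ 2.561 × 1.0572 ≈ 2.707 μg/mL.

2.7 μg/mL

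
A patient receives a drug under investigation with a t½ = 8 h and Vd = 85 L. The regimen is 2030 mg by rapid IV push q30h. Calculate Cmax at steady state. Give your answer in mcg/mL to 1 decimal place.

k = ln2/t½ = ln2/8 ≈ 0.086643 h⁻¹; fraction remaining f = e^(−kτ) = e^(−0.086643×30) ≈ 0.0743.
At steady state, accumulation factor R = 1/(1 − e^(−kτ)) ≈ 1.0803.
Single-dose peak C₀ = D/Vd = 2030/85 ≈ 23.882 mcg/mL.
Cmax,ss = C₀/(1 − f) ≈ 23.882/0.9257 ≈ 25.799 mcg/mL.

25.8 mcg/mL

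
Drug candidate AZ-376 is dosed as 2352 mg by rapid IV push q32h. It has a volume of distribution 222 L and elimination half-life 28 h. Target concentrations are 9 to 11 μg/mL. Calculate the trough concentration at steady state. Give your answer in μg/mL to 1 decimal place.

k = ln2/t½ = ln2/28 ≈ 0.024755 h⁻¹; fraction remaining f = e^(−kτ) = e^(−0.024755×32) ≈ 0.4529.
Single-dose peak C₀ = D/Vd = 2352/222 ≈ 10.595 μg/mL.
Steady-state trough Cmin,ss = C₀·f/(1−f) ≈ 10.595 × 0.4529/0.5471 ≈ 8.771 μg/mL.
Trough 8.8 μg/mL vs MEC 9 μg/mL: subtherapeutic.

8.8 μg/mL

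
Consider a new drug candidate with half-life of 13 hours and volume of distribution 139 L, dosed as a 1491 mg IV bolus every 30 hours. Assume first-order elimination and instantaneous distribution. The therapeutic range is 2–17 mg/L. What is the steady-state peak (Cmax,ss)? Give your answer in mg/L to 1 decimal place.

k = ln2/t½ = ln2/13 ≈ 0.053319 h⁻¹; fraction remaining f = e^(−kτ) = e^(−0.053319×30) ≈ 0.2020.
At steady state, accumulation factor R = 1/(1 − e^(−kτ)) ≈ 1.2531.
Each bolus raises the concentration by D/Vd = 1491/139 ≈ 10.727 mg/L.
Steady-state peak Cmax,ss = C₀·R ≈ 10.727 × 1.2531 ≈ 13.442 mg/L.
Peak 13.4 mg/L vs MTC 17 mg/L: below toxic threshold.

13.4 mg/L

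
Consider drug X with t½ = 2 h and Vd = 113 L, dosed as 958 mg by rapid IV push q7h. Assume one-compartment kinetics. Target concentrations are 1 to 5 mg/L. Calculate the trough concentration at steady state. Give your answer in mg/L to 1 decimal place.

τ/t½ = 7/2 ≈ 3.5, so fraction remaining f = (1/2)^(7/2) ≈ 0.0884.
Single-dose peak C₀ = D/Vd = 958/113 ≈ 8.478 mg/L.
Steady-state trough Cmin,ss = C₀·f/(1−f) ≈ 8.478 × 0.0884/0.9116 ≈ 0.822 mg/L.
Trough 0.8 mg/L vs MEC 1 mg/L: subtherapeutic.

0.8 mg/L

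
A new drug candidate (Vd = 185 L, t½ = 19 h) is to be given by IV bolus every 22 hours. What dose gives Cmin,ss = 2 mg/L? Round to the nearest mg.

456 mg

τ/t½ = 22/19 ≈ 1.1579, so f = (1/2)^(22/19) ≈ 0.448166.
Cmin,ss = (D/Vd)·f/(1−f), so D = Cmin,ss·Vd·(1−f)/f.
D = 2 × 185 × (1−f)/f ≈ 2 × 185 × 1.23132 ≈ 455.59 mg.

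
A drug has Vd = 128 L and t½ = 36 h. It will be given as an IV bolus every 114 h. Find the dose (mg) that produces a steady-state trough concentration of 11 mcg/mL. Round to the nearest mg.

11235 mg

τ/t½ = 114/36 ≈ 3.1667, so f = (1/2)^(114/36) ≈ 0.111362.
Cmin,ss = (D/Vd)·f/(1−f), so D = Cmin,ss·Vd·(1−f)/f.
D = 11 × 128 × (1−f)/f ≈ 11 × 128 × 7.97972 ≈ 11235.45 mg.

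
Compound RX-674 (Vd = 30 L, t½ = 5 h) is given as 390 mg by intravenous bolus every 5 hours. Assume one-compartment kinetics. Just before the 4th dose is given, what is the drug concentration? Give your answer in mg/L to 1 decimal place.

11.4 mg/L

f = (1/2)^(τ/t½) = (1/2)^(5/5) ≈ 0.5000.
C₀ = D/Vd = 390/30 ≈ 13.000 mg/L.
Before the 4th dose, 3 doses have been given. Superposition: Cmin = C₀·(f + f² + … + f^3).
≈ 13.000 × (0.5000 + 0.2500 + 0.1250) ≈ 13.000 × 0.8750 ≈ 11.375 mg/L.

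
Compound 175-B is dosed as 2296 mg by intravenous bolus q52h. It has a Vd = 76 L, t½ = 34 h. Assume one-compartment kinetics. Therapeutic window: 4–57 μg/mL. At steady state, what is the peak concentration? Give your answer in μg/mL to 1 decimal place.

k = ln2/t½ = ln2/34 ≈ 0.020387 h⁻¹; fraction remaining f = e^(−kτ) = e^(−0.020387×52) ≈ 0.3464.
At steady state, accumulation factor R = 1/(1 − e^(−kτ)) ≈ 1.5300.
Each bolus raises the concentration by D/Vd = 2296/76 ≈ 30.211 μg/mL.
Cmax,ss = C₀/(1 − f) ≈ 30.211/0.6536 ≈ 46.222 μg/mL.
Peak 46.2 μg/mL vs MTC 57 μg/mL: below toxic threshold.

46.2 μg/mL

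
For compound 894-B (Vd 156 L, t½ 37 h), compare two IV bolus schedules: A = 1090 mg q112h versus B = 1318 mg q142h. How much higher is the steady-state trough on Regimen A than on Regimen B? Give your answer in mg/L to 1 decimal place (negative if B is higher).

Regimen A: f = (1/2)^(112/37) ≈ 0.1227; Cmin,ss = (1090/156)·f/(1−f) ≈ 0.977 mg/L.
Regimen B: f = (1/2)^(142/37) ≈ 0.0699; Cmin,ss = (1318/156)·f/(1−f) ≈ 0.635 mg/L.
Difference ≈ 0.977 − 0.635 ≈ 0.342 mg/L.

0.3 mg/L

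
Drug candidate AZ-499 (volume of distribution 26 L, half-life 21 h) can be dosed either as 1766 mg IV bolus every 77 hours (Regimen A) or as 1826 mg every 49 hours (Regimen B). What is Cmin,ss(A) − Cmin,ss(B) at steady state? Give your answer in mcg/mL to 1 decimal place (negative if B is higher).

Regimen A: f = (1/2)^(77/21) ≈ 0.0787; Cmin,ss = (1766/26)·f/(1−f) ≈ 5.802 mcg/mL.
Regimen B: f = (1/2)^(49/21) ≈ 0.1984; Cmin,ss = (1826/26)·f/(1−f) ≈ 17.382 mcg/mL.
Difference ≈ 5.802 − 17.382 ≈ -11.580 mcg/mL.

-11.6 mcg/mL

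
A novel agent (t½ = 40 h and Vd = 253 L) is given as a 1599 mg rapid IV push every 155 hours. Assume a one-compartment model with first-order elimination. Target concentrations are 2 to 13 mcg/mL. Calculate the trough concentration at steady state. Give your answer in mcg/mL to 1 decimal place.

τ/t½ = 155/40 ≈ 3.875, so fraction remaining f = (1/2)^(155/40) ≈ 0.0682.
Accumulation ratio R = 1/(1 − f) ≈ 1/0.9318 ≈ 1.0732.
Single-dose peak C₀ = D/Vd = 1599/253 ≈ 6.320 mcg/mL.
Steady-state peak Cmax,ss = C₀·R ≈ 6.320 × 1.0732 ≈ 6.783 mcg/mL.
Steady-state trough Cmin,ss = Cmax,ss·f ≈ 6.783 × 0.0682 ≈ 0.463 mcg/mL.
Trough 0.5 mcg/mL vs MEC 2 mcg/mL: subtherapeutic.

0.5 mcg/mL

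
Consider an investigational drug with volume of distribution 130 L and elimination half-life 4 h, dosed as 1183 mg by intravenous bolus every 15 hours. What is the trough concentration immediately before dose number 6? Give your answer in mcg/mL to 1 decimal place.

0.7 mcg/mL

f = (1/2)^(τ/t½) = (1/2)^(15/4) ≈ 0.0743.
C₀ = D/Vd = 1183/130 ≈ 9.100 mcg/mL.
Before the 6th dose, 5 doses have been given. Superposition: Cmin = C₀·(f + f² + … + f^5).
≈ 9.100 × (0.0743 + 0.0055 + 0.0004 + 0.0000 + 0.0000) ≈ 9.100 × 0.0802 ≈ 0.730 mcg/mL.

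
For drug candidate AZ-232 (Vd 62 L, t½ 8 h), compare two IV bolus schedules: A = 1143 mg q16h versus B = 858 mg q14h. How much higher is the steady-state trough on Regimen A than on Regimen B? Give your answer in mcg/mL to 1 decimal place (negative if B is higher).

Regimen A: f = (1/2)^(16/8) ≈ 0.2500; Cmin,ss = (1143/62)·f/(1−f) ≈ 6.145 mcg/mL.
Regimen B: f = (1/2)^(14/8) ≈ 0.2973; Cmin,ss = (858/62)·f/(1−f) ≈ 5.855 mcg/mL.
Difference ≈ 6.145 − 5.855 ≈ 0.290 mcg/mL.

0.3 mcg/mL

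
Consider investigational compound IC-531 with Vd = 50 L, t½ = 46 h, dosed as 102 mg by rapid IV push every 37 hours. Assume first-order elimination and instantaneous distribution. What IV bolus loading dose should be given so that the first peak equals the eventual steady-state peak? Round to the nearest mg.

239 mg

f = (1/2)^(37/46) ≈ 0.572621; accumulation ratio R = 1/(1−f) ≈ 2.33984.
Loading dose to hit Cmax,ss on first dose: D_load = D_maint·R ≈ 102 × 2.33984 ≈ 238.66 mg.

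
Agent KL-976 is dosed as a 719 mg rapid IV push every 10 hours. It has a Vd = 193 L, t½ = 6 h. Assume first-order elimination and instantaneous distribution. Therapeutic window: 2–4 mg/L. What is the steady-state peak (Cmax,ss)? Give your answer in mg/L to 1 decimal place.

k = ln2/t½ = ln2/6 ≈ 0.115525 h⁻¹; fraction remaining f = e^(−kτ) = e^(−0.115525×10) ≈ 0.3150.
Accumulation ratio R = 1/(1 − f) ≈ 1/0.6850 ≈ 1.4599.
Single-dose peak C₀ = D/Vd = 719/193 ≈ 3.725 mg/L.
Steady-state peak Cmax,ss = C₀·R ≈ 3.725 × 1.4599 ≈ 5.438 mg/L.
Peak 5.4 mg/L vs MTC 4 mg/L: exceeds toxic threshold.

5.4 mg/L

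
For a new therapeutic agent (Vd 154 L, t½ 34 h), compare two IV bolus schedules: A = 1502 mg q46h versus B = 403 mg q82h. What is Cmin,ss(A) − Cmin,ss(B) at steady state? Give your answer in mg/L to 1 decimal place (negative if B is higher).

5.7 mg/L

Regimen A: f = (1/2)^(46/34) ≈ 0.3915; Cmin,ss = (1502/154)·f/(1−f) ≈ 6.275 mg/L.
Regimen B: f = (1/2)^(82/34) ≈ 0.1879; Cmin,ss = (403/154)·f/(1−f) ≈ 0.605 mg/L.
Difference ≈ 6.275 − 0.605 ≈ 5.670 mg/L.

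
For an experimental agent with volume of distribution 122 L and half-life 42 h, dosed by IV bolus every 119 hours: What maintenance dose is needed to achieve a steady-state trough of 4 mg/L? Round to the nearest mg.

τ/t½ = 119/42 ≈ 2.8333, so f = (1/2)^(119/42) ≈ 0.140308.
Cmin,ss = (D/Vd)·f/(1−f), so D = Cmin,ss·Vd·(1−f)/f.
D = 4 × 122 × (1−f)/f ≈ 4 × 122 × 6.12718 ≈ 2990.06 mg.

2990 mg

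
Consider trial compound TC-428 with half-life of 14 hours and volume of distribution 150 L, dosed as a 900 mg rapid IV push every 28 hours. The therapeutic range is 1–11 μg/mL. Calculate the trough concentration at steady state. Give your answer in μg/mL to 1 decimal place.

The dosing interval is 2 half-lives, so f = 2^(−2) = 0.25.
At steady state, R = 1/(1 − 0.25) = 4/3.
Single-dose peak C₀ = D/Vd = 900/150 = 6 μg/mL.
Steady-state peak Cmax,ss = C₀·R = 6 × 4/3 ≈ 8.000 μg/mL.
Steady-state trough Cmin,ss = Cmax,ss·f ≈ 8.000 × 0.25 ≈ 2.000 μg/mL.
Trough 2.0 μg/mL vs MEC 1 μg/mL: adequate.

2.0 μg/mL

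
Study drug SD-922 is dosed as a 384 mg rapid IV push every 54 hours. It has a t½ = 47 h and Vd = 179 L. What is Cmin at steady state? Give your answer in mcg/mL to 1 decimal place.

1.8 mcg/mL

Over one 54-h interval, 54/47 ≈ 1.1489 half-lives elapse, leaving f ≈ 0.4510 of each dose.
Accumulation ratio R = 1/(1 − f) ≈ 1/0.5490 ≈ 1.8215.
Each bolus raises the concentration by D/Vd = 384/179 ≈ 2.145 mcg/mL.
Steady-state peak Cmax,ss = C₀·R ≈ 2.145 × 1.8215 ≈ 3.907 mcg/mL.
One interval later, Cmin,ss = Cmax,ss·e^(−kτ) ≈ 3.907 × 0.4510 ≈ 1.762 mcg/mL.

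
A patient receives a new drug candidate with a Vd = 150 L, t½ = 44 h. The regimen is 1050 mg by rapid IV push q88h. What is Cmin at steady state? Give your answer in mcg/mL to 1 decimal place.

2.3 mcg/mL

The dosing interval is 2 half-lives, so f = 2^(−2) = 0.25.
At steady state, R = 1/(1 − 0.25) = 4/3.
Single-dose peak C₀ = D/Vd = 1050/150 = 7 mcg/mL.
Steady-state peak Cmax,ss = C₀·R = 7 × 4/3 ≈ 9.333 mcg/mL.
Steady-state trough Cmin,ss = Cmax,ss·f ≈ 9.333 × 0.25 ≈ 2.333 mcg/mL.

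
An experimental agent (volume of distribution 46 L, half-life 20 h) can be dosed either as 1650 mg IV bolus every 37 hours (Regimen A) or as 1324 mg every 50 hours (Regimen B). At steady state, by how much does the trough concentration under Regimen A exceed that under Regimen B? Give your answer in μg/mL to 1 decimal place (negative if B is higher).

7.6 μg/mL

Regimen A: f = (1/2)^(37/20) ≈ 0.2774; Cmin,ss = (1650/46)·f/(1−f) ≈ 13.770 μg/mL.
Regimen B: f = (1/2)^(50/20) ≈ 0.1768; Cmin,ss = (1324/46)·f/(1−f) ≈ 6.182 μg/mL.
Difference ≈ 13.770 − 6.182 ≈ 7.588 μg/mL.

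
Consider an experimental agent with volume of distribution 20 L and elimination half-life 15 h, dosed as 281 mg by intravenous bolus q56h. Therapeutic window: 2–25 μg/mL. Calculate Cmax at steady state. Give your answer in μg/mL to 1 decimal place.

Over one 56-h interval, 56/15 ≈ 3.7333 half-lives elapse, leaving f ≈ 0.0752 of each dose.
At steady state, accumulation factor R = 1/(1 − e^(−kτ)) ≈ 1.0813.
Each bolus raises the concentration by D/Vd = 281/20 ≈ 14.050 μg/mL.
Steady-state peak Cmax,ss = C₀·R ≈ 14.050 × 1.0813 ≈ 15.192 μg/mL.
Peak 15.2 μg/mL vs MTC 25 μg/mL: below toxic threshold.

15.2 μg/mL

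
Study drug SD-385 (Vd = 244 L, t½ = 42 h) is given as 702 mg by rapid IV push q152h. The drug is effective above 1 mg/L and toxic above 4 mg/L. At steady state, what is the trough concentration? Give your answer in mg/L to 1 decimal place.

k = ln2/t½ = ln2/42 ≈ 0.016504 h⁻¹; fraction remaining f = e^(−kτ) = e^(−0.016504×152) ≈ 0.0814.
Single-dose peak C₀ = D/Vd = 702/244 ≈ 2.877 mg/L.
Steady-state trough Cmin,ss = C₀·f/(1−f) ≈ 2.877 × 0.0814/0.9186 ≈ 0.255 mg/L.
Trough 0.3 mg/L vs MEC 1 mg/L: subtherapeutic.

0.3 mg/L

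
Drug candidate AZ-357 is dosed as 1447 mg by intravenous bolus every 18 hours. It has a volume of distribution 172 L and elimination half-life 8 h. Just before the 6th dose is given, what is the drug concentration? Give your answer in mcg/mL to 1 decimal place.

2.2 mcg/mL

f = (1/2)^(τ/t½) = (1/2)^(18/8) ≈ 0.2102.
C₀ = D/Vd = 1447/172 ≈ 8.413 mcg/mL.
Before the 6th dose, 5 doses have been given. Superposition: Cmin = C₀·(f + f² + … + f^5).
≈ 8.413 × (0.2102 + 0.0442 + 0.0093 + 0.0020 + 0.0004) ≈ 8.413 × 0.2661 ≈ 2.239 mcg/mL.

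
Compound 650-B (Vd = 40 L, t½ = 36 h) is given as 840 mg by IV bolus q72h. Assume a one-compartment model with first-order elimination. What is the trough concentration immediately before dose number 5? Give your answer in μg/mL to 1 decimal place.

f = (1/2)^(τ/t½) = (1/2)^(72/36) ≈ 0.2500.
C₀ = D/Vd = 840/40 ≈ 21.000 μg/mL.
Before the 5th dose, 4 doses have been given. Superposition: Cmin = C₀·(f + f² + … + f^4).
≈ 21.000 × (0.2500 + 0.0625 + 0.0156 + 0.0039) ≈ 21.000 × 0.3320 ≈ 6.972 μg/mL.

7.0 μg/mL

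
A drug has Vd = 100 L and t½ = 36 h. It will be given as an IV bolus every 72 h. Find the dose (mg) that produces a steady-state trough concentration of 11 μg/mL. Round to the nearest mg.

3300 mg

τ/t½ = 72/36 ≈ 2, so f = (1/2)^(72/36) ≈ 0.250000.
Cmin,ss = (D/Vd)·f/(1−f), so D = Cmin,ss·Vd·(1−f)/f.
D = 11 × 100 × (1−f)/f ≈ 11 × 100 × 3.00000 ≈ 3300.00 mg.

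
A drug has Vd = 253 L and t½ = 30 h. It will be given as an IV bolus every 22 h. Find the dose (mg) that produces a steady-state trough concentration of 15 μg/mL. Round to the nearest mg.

τ/t½ = 22/30 ≈ 0.73333, so f = (1/2)^(22/30) ≈ 0.601513.
Cmin,ss = (D/Vd)·f/(1−f), so D = Cmin,ss·Vd·(1−f)/f.
D = 15 × 253 × (1−f)/f ≈ 15 × 253 × 0.66247 ≈ 2514.07 mg.

2514 mg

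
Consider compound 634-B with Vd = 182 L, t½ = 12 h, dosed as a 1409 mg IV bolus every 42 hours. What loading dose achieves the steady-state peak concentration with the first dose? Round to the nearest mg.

1546 mg

f = (1/2)^(42/12) ≈ 0.088388; accumulation ratio R = 1/(1−f) ≈ 1.09696.
Loading dose to hit Cmax,ss on first dose: D_load = D_maint·R ≈ 1409 × 1.09696 ≈ 1545.62 mg.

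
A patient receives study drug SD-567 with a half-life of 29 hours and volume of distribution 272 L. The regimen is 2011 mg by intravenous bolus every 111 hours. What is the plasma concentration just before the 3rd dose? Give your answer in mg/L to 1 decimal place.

0.6 mg/L

f = (1/2)^(τ/t½) = (1/2)^(111/29) ≈ 0.0704.
C₀ = D/Vd = 2011/272 ≈ 7.393 mg/L.
Before the 3rd dose, 2 doses have been given. Superposition: Cmin = C₀·(f + f²).
≈ 7.393 × (0.0704 + 0.0050) ≈ 7.393 × 0.0754 ≈ 0.557 mg/L.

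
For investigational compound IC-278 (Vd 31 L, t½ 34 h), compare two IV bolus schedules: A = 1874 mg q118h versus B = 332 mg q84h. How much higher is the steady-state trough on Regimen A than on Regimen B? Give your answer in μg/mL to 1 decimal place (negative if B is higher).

Regimen A: f = (1/2)^(118/34) ≈ 0.0902; Cmin,ss = (1874/31)·f/(1−f) ≈ 5.993 μg/mL.
Regimen B: f = (1/2)^(84/34) ≈ 0.1804; Cmin,ss = (332/31)·f/(1−f) ≈ 2.357 μg/mL.
Difference ≈ 5.993 − 2.357 ≈ 3.636 μg/mL.

3.6 μg/mL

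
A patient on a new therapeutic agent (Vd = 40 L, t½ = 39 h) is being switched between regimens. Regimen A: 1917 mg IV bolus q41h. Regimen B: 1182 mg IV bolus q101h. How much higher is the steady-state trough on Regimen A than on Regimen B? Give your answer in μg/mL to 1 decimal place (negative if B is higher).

38.8 μg/mL

Regimen A: f = (1/2)^(41/39) ≈ 0.4825; Cmin,ss = (1917/40)·f/(1−f) ≈ 44.684 μg/mL.
Regimen B: f = (1/2)^(101/39) ≈ 0.1661; Cmin,ss = (1182/40)·f/(1−f) ≈ 5.886 μg/mL.
Difference ≈ 44.684 − 5.886 ≈ 38.798 μg/mL.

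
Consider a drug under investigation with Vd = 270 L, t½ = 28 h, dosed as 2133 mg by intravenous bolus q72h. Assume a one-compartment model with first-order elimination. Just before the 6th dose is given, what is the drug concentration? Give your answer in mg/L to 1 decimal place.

1.6 mg/L

f = (1/2)^(τ/t½) = (1/2)^(72/28) ≈ 0.1682.
C₀ = D/Vd = 2133/270 ≈ 7.900 mg/L.
Before the 6th dose, 5 doses have been given. Superposition: Cmin = C₀·(f + f² + … + f^5).
≈ 7.900 × (0.1682 + 0.0283 + 0.0048 + 0.0008 + 0.0001) ≈ 7.900 × 0.2022 ≈ 1.597 mg/L.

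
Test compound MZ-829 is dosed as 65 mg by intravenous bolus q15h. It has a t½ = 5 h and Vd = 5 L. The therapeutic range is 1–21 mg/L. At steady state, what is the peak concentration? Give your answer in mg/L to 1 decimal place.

The dosing interval is 3 half-lives, so f = 2^(−3) = 0.125.
At steady state, R = 1/(1 − 0.125) = 8/7.
Single-dose peak C₀ = D/Vd = 65/5 = 13 mg/L.
Steady-state peak Cmax,ss = C₀·R = 13 × 8/7 ≈ 14.857 mg/L.
Peak 14.9 mg/L vs MTC 21 mg/L: below toxic threshold.

14.9 mg/L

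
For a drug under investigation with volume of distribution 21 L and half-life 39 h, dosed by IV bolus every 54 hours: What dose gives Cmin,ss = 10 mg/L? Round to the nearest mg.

338 mg

τ/t½ = 54/39 ≈ 1.3846, so f = (1/2)^(54/39) ≈ 0.382992.
Cmin,ss = (D/Vd)·f/(1−f), so D = Cmin,ss·Vd·(1−f)/f.
D = 10 × 21 × (1−f)/f ≈ 10 × 21 × 1.61102 ≈ 338.31 mg.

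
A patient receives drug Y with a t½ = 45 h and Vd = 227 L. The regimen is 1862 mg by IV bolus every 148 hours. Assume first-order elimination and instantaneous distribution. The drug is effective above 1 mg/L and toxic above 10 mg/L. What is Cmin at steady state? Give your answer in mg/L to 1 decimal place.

0.9 mg/L

k = ln2/t½ = ln2/45 ≈ 0.015403 h⁻¹; fraction remaining f = e^(−kτ) = e^(−0.015403×148) ≈ 0.1023.
Single-dose peak C₀ = D/Vd = 1862/227 ≈ 8.203 mg/L.
Steady-state trough Cmin,ss = C₀·f/(1−f) ≈ 8.203 × 0.1023/0.8977 ≈ 0.935 mg/L.
Trough 0.9 mg/L vs MEC 1 mg/L: subtherapeutic.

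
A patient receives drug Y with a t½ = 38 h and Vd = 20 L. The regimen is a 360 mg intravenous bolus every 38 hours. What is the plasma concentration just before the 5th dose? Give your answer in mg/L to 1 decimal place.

f = (1/2)^(τ/t½) = (1/2)^(38/38) ≈ 0.5000.
C₀ = D/Vd = 360/20 ≈ 18.000 mg/L.
Before the 5th dose, 4 doses have been given. Superposition: Cmin = C₀·(f + f² + … + f^4).
≈ 18.000 × (0.5000 + 0.2500 + 0.1250 + 0.0625) ≈ 18.000 × 0.9375 ≈ 16.875 mg/L.

16.9 mg/L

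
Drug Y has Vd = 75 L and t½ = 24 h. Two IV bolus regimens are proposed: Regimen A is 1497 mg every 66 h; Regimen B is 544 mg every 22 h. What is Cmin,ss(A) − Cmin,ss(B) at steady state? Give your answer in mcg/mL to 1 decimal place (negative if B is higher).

Regimen A: f = (1/2)^(66/24) ≈ 0.1487; Cmin,ss = (1497/75)·f/(1−f) ≈ 3.486 mcg/mL.
Regimen B: f = (1/2)^(22/24) ≈ 0.5297; Cmin,ss = (544/75)·f/(1−f) ≈ 8.169 mcg/mL.
Difference ≈ 3.486 − 8.169 ≈ -4.683 mcg/mL.

-4.7 mcg/mL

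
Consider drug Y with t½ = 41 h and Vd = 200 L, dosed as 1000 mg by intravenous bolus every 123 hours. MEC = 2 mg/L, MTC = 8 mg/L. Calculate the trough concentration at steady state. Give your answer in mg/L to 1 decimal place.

The dosing interval is 3 half-lives, so f = 2^(−3) = 0.125.
At steady state, R = 1/(1 − 0.125) = 8/7.
Single-dose peak C₀ = D/Vd = 1000/200 = 5 mg/L.
Steady-state peak Cmax,ss = C₀·R = 5 × 8/7 ≈ 5.714 mg/L.
Steady-state trough Cmin,ss = Cmax,ss·f ≈ 5.714 × 0.125 ≈ 0.714 mg/L.
Trough 0.7 mg/L vs MEC 2 mg/L: subtherapeutic.

0.7 mg/L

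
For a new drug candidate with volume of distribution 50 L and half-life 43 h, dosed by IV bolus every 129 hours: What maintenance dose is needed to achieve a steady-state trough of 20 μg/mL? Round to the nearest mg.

7000 mg

τ/t½ = 129/43 ≈ 3, so f = (1/2)^(129/43) ≈ 0.125000.
Cmin,ss = (D/Vd)·f/(1−f), so D = Cmin,ss·Vd·(1−f)/f.
D = 20 × 50 × (1−f)/f ≈ 20 × 50 × 7.00000 ≈ 7000.00 mg.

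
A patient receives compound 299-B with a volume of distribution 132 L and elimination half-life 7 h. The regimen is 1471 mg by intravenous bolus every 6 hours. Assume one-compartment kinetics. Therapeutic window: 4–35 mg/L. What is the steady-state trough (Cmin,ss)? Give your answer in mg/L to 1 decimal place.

13.7 mg/L

τ/t½ = 6/7 ≈ 0.85714, so fraction remaining f = (1/2)^(6/7) ≈ 0.5520.
Each bolus raises the concentration by D/Vd = 1471/132 ≈ 11.144 mg/L.
Steady-state trough Cmin,ss = C₀·f/(1−f) ≈ 11.144 × 0.5520/0.4480 ≈ 13.731 mg/L.
Trough 13.7 mg/L vs MEC 4 mg/L: adequate.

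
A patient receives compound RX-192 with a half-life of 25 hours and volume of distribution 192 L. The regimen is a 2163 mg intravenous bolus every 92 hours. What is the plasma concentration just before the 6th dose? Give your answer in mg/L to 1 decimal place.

1.0 mg/L

f = (1/2)^(τ/t½) = (1/2)^(92/25) ≈ 0.0780.
C₀ = D/Vd = 2163/192 ≈ 11.266 mg/L.
Before the 6th dose, 5 doses have been given. Superposition: Cmin = C₀·(f + f² + … + f^5).
≈ 11.266 × (0.0780 + 0.0061 + 0.0005 + 0.0000 + 0.0000) ≈ 11.266 × 0.0846 ≈ 0.953 mg/L.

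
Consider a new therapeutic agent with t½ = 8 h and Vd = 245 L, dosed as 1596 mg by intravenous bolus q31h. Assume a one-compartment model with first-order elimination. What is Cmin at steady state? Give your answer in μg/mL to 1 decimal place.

0.5 μg/mL

Over one 31-h interval, 31/8 ≈ 3.875 half-lives elapse, leaving f ≈ 0.0682 of each dose.
Single-dose peak C₀ = D/Vd = 1596/245 ≈ 6.514 μg/mL.
Steady-state trough Cmin,ss = C₀·f/(1−f) ≈ 6.514 × 0.0682/0.9318 ≈ 0.477 μg/mL.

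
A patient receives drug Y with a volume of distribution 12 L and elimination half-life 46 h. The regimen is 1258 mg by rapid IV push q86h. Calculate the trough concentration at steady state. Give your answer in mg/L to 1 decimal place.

k = ln2/t½ = ln2/46 ≈ 0.015068 h⁻¹; fraction remaining f = e^(−kτ) = e^(−0.015068×86) ≈ 0.2737.
Each bolus raises the concentration by D/Vd = 1258/12 ≈ 104.833 mg/L.
Steady-state trough Cmin,ss = C₀·f/(1−f) ≈ 104.833 × 0.2737/0.7263 ≈ 39.505 mg/L.

39.5 mg/L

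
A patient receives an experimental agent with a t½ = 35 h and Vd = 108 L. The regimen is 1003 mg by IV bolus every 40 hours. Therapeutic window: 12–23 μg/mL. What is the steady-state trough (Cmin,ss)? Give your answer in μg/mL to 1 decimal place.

τ/t½ = 40/35 ≈ 1.1429, so fraction remaining f = (1/2)^(40/35) ≈ 0.4529.
At steady state, accumulation factor R = 1/(1 − e^(−kτ)) ≈ 1.8278.
Single-dose peak C₀ = D/Vd = 1003/108 ≈ 9.287 μg/mL.
Cmax,ss = C₀/(1 − f) ≈ 9.287/0.5471 ≈ 16.975 μg/mL.
One interval later, Cmin,ss = Cmax,ss·e^(−kτ) ≈ 16.975 × 0.4529 ≈ 7.688 μg/mL.
Trough 7.7 μg/mL vs MEC 12 μg/mL: subtherapeutic.

7.7 μg/mL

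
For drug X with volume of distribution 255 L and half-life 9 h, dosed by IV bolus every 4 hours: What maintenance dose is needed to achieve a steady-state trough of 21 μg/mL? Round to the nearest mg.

τ/t½ = 4/9 ≈ 0.44444, so f = (1/2)^(4/9) ≈ 0.734867.
Cmin,ss = (D/Vd)·f/(1−f), so D = Cmin,ss·Vd·(1−f)/f.
D = 21 × 255 × (1−f)/f ≈ 21 × 255 × 0.36079 ≈ 1932.03 mg.

1932 mg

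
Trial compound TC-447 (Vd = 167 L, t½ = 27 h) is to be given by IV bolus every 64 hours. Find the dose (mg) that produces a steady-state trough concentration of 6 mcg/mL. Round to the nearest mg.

4179 mg

τ/t½ = 64/27 ≈ 2.3704, so f = (1/2)^(64/27) ≈ 0.193396.
Cmin,ss = (D/Vd)·f/(1−f), so D = Cmin,ss·Vd·(1−f)/f.
D = 6 × 167 × (1−f)/f ≈ 6 × 167 × 4.17074 ≈ 4179.08 mg.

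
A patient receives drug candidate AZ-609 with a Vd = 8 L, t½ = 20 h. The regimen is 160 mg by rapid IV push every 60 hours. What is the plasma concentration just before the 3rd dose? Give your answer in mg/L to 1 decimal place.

2.8 mg/L

f = (1/2)^(τ/t½) = (1/2)^(60/20) ≈ 0.1250.
C₀ = D/Vd = 160/8 ≈ 20.000 mg/L.
Before the 3rd dose, 2 doses have been given. Superposition: Cmin = C₀·(f + f²).
≈ 20.000 × (0.1250 + 0.0156) ≈ 20.000 × 0.1406 ≈ 2.812 mg/L.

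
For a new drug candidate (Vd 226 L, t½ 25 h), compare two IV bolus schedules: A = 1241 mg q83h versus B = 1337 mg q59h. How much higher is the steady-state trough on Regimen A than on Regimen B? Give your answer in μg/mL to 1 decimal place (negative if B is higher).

Regimen A: f = (1/2)^(83/25) ≈ 0.1001; Cmin,ss = (1241/226)·f/(1−f) ≈ 0.611 μg/mL.
Regimen B: f = (1/2)^(59/25) ≈ 0.1948; Cmin,ss = (1337/226)·f/(1−f) ≈ 1.431 μg/mL.
Difference ≈ 0.611 − 1.431 ≈ -0.820 μg/mL.

-0.8 μg/mL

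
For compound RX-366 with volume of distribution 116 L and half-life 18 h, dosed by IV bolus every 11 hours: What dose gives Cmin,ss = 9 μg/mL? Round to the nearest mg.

τ/t½ = 11/18 ≈ 0.61111, so f = (1/2)^(11/18) ≈ 0.654692.
Cmin,ss = (D/Vd)·f/(1−f), so D = Cmin,ss·Vd·(1−f)/f.
D = 9 × 116 × (1−f)/f ≈ 9 × 116 × 0.52744 ≈ 550.65 mg.

551 mg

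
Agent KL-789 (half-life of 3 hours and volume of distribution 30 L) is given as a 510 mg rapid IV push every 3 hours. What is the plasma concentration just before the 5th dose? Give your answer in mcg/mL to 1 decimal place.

f = (1/2)^(τ/t½) = (1/2)^(3/3) ≈ 0.5000.
C₀ = D/Vd = 510/30 ≈ 17.000 mcg/mL.
Before the 5th dose, 4 doses have been given. Superposition: Cmin = C₀·(f + f² + … + f^4).
≈ 17.000 × (0.5000 + 0.2500 + 0.1250 + 0.0625) ≈ 17.000 × 0.9375 ≈ 15.938 mcg/mL.

15.9 mcg/mL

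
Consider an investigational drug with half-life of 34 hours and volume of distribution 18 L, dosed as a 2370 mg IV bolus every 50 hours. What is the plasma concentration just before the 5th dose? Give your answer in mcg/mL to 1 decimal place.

f = (1/2)^(τ/t½) = (1/2)^(50/34) ≈ 0.3608.
C₀ = D/Vd = 2370/18 ≈ 131.667 mcg/mL.
Before the 5th dose, 4 doses have been given. Superposition: Cmin = C₀·(f + f² + … + f^4).
≈ 131.667 × (0.3608 + 0.1302 + 0.0470 + 0.0169) ≈ 131.667 × 0.5549 ≈ 73.062 mcg/mL.

73.1 mcg/mL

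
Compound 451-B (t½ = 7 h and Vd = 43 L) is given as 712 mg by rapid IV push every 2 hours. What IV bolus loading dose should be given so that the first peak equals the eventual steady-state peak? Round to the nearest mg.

3963 mg

f = (1/2)^(2/7) ≈ 0.820335; accumulation ratio R = 1/(1−f) ≈ 5.56591.
Loading dose to hit Cmax,ss on first dose: D_load = D_maint·R ≈ 712 × 5.56591 ≈ 3962.93 mg.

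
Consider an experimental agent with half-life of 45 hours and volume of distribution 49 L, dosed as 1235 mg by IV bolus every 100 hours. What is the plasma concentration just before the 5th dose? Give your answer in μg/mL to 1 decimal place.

6.9 μg/mL

f = (1/2)^(τ/t½) = (1/2)^(100/45) ≈ 0.2143.
C₀ = D/Vd = 1235/49 ≈ 25.204 μg/mL.
Before the 5th dose, 4 doses have been given. Superposition: Cmin = C₀·(f + f² + … + f^4).
≈ 25.204 × (0.2143 + 0.0459 + 0.0098 + 0.0021) ≈ 25.204 × 0.2721 ≈ 6.858 μg/mL.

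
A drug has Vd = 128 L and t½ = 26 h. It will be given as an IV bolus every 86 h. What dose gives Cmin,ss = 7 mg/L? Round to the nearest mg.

7976 mg

τ/t½ = 86/26 ≈ 3.3077, so f = (1/2)^(86/26) ≈ 0.100992.
Cmin,ss = (D/Vd)·f/(1−f), so D = Cmin,ss·Vd·(1−f)/f.
D = 7 × 128 × (1−f)/f ≈ 7 × 128 × 8.90177 ≈ 7975.99 mg.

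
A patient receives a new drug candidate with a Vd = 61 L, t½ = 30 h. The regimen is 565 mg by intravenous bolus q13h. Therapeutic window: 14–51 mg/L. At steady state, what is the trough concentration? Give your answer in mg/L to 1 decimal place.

26.4 mg/L

τ/t½ = 13/30 ≈ 0.43333, so fraction remaining f = (1/2)^(13/30) ≈ 0.7405.
Each bolus raises the concentration by D/Vd = 565/61 ≈ 9.262 mg/L.
Steady-state trough Cmin,ss = C₀·f/(1−f) ≈ 9.262 × 0.7405/0.2595 ≈ 26.430 mg/L.
Trough 26.4 mg/L vs MEC 14 mg/L: adequate.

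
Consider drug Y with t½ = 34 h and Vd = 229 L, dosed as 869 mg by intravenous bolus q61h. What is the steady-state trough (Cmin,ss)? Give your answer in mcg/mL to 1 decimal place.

1.5 mcg/mL

k = ln2/t½ = ln2/34 ≈ 0.020387 h⁻¹; fraction remaining f = e^(−kτ) = e^(−0.020387×61) ≈ 0.2883.
Accumulation ratio R = 1/(1 − f) ≈ 1/0.7117 ≈ 1.4051.
Each bolus raises the concentration by D/Vd = 869/229 ≈ 3.795 mcg/mL.
Steady-state peak Cmax,ss = C₀·R ≈ 3.795 × 1.4051 ≈ 5.332 mcg/mL.
Steady-state trough Cmin,ss = Cmax,ss·f ≈ 5.332 × 0.2883 ≈ 1.537 mcg/mL.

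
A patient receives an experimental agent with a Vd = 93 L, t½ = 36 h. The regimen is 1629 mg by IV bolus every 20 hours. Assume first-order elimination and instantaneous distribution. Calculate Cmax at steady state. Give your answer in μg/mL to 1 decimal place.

54.8 μg/mL

τ/t½ = 20/36 ≈ 0.55556, so fraction remaining f = (1/2)^(20/36) ≈ 0.6804.
Accumulation ratio R = 1/(1 − f) ≈ 1/0.3196 ≈ 3.1289.
Each bolus raises the concentration by D/Vd = 1629/93 ≈ 17.516 μg/mL.
Steady-state peak Cmax,ss = C₀·R ≈ 17.516 × 3.1289 ≈ 54.806 μg/mL.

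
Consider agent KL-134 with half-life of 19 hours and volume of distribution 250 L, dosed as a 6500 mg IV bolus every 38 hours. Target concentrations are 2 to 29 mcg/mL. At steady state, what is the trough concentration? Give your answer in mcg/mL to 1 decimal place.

8.7 mcg/mL

τ = 38 h = 2 half-lives, so f = (1/2)^2 = 0.25.
At steady state, R = 1/(1 − 0.25) = 4/3.
Single-dose peak C₀ = D/Vd = 6500/250 = 26 mcg/mL.
Steady-state peak Cmax,ss = C₀·R = 26 × 4/3 ≈ 34.667 mcg/mL.
Steady-state trough Cmin,ss = Cmax,ss·f ≈ 34.667 × 0.25 ≈ 8.667 mcg/mL.
Trough 8.7 mcg/mL vs MEC 2 mcg/mL: adequate.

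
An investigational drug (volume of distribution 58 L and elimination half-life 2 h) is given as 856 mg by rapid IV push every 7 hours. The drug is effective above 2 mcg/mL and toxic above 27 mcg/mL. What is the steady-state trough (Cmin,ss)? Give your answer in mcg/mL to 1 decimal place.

k = ln2/t½ = ln2/2 ≈ 0.346574 h⁻¹; fraction remaining f = e^(−kτ) = e^(−0.346574×7) ≈ 0.0884.
At steady state, accumulation factor R = 1/(1 − e^(−kτ)) ≈ 1.0970.
Single-dose peak C₀ = D/Vd = 856/58 ≈ 14.759 mcg/mL.
Cmax,ss = C₀/(1 − f) ≈ 14.759/0.9116 ≈ 16.190 mcg/mL.
One interval later, Cmin,ss = Cmax,ss·e^(−kτ) ≈ 16.190 × 0.0884 ≈ 1.431 mcg/mL.
Trough 1.4 mcg/mL vs MEC 2 mcg/mL: subtherapeutic.

1.4 mcg/mL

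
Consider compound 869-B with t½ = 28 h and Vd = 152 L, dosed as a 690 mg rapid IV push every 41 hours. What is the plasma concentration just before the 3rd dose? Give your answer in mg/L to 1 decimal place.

f = (1/2)^(τ/t½) = (1/2)^(41/28) ≈ 0.3624.
C₀ = D/Vd = 690/152 ≈ 4.539 mg/L.
Before the 3rd dose, 2 doses have been given. Superposition: Cmin = C₀·(f + f²).
≈ 4.539 × (0.3624 + 0.1313) ≈ 4.539 × 0.4937 ≈ 2.241 mg/L.

2.2 mg/L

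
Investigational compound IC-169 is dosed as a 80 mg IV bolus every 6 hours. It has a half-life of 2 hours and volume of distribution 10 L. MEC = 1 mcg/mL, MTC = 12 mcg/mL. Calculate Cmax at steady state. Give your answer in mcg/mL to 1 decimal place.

9.1 mcg/mL

τ = 6 h = 3 half-lives, so f = (1/2)^3 = 0.125.
At steady state, R = 1/(1 − 0.125) = 8/7.
Single-dose peak C₀ = D/Vd = 80/10 = 8 mcg/mL.
Steady-state peak Cmax,ss = C₀·R = 8 × 8/7 ≈ 9.143 mcg/mL.
Peak 9.1 mcg/mL vs MTC 12 mcg/mL: below toxic threshold.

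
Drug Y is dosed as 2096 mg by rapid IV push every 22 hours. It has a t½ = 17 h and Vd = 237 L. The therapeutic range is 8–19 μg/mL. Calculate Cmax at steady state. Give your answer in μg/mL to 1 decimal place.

Over one 22-h interval, 22/17 ≈ 1.2941 half-lives elapse, leaving f ≈ 0.4078 of each dose.
Accumulation ratio R = 1/(1 − f) ≈ 1/0.5922 ≈ 1.6886.
Single-dose peak C₀ = D/Vd = 2096/237 ≈ 8.844 μg/mL.
Cmax,ss = C₀/(1 − f) ≈ 8.844/0.5922 ≈ 14.934 μg/mL.
Peak 14.9 μg/mL vs MTC 19 μg/mL: below toxic threshold.

14.9 μg/mL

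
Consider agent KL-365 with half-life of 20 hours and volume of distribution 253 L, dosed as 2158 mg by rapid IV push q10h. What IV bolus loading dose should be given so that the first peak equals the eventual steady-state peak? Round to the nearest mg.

7368 mg

f = (1/2)^(10/20) ≈ 0.707107; accumulation ratio R = 1/(1−f) ≈ 3.41422.
Loading dose to hit Cmax,ss on first dose: D_load = D_maint·R ≈ 2158 × 3.41422 ≈ 7367.89 mg.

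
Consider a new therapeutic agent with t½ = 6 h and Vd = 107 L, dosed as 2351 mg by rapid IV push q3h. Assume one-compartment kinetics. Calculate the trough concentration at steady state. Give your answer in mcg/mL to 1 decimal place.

53.0 mcg/mL

Over one 3-h interval, 3/6 ≈ 0.5 half-lives elapse, leaving f ≈ 0.7071 of each dose.
Accumulation ratio R = 1/(1 − f) ≈ 1/0.2929 ≈ 3.4141.
Single-dose peak C₀ = D/Vd = 2351/107 ≈ 21.972 mcg/mL.
Cmax,ss = C₀/(1 − f) ≈ 21.972/0.2929 ≈ 75.015 mcg/mL.
One interval later, Cmin,ss = Cmax,ss·e^(−kτ) ≈ 75.015 × 0.7071 ≈ 53.043 mcg/mL.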